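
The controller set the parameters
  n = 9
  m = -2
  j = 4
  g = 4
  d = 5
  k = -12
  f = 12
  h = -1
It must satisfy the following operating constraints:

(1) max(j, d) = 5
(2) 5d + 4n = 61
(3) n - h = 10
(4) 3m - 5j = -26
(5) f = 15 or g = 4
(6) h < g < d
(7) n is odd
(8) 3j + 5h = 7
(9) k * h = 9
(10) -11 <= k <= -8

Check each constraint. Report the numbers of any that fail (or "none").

(1) max(4, 5) = 5 — OK.
(2) 5d + 4n = 5(5) + 4(9) = 61 — OK.
(3) n - h = 9 - (-1) = 10 — OK.
(4) 3m - 5j = 3(-2) - 5(4) = -26 — OK.
(5) f = 12 ≠ 15, but g = 4 = 4 (second disjunct) — OK.
(6) values -1 < 4 < 5 — OK.
(7) n = 9 is odd — OK.
(8) 3j + 5h = 3(4) + 5(-1) = 7 — OK.
(9) k * h = -12 * (-1) = 12, not 9 — violated.
(10) k = -12 is outside [-11, -8] — violated.

Constraints 9 and 10 do not hold.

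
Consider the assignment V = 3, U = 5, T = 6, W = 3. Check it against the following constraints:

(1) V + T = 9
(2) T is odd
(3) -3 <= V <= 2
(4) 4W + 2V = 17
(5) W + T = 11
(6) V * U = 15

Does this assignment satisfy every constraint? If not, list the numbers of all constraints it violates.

The assignment fails constraints 2, 3, 4, 5.

(1) V + T = 3 + 6 = 9 — OK.
(2) T = 6 is even — violated.
(3) V = 3 is outside [-3, 2] — violated.
(4) 4W + 2V = 4(3) + 2(3) = 18, not 17 — violated.
(5) W + T = 3 + 6 = 9, not 11 — violated.
(6) V * U = 3 * 5 = 15 — OK.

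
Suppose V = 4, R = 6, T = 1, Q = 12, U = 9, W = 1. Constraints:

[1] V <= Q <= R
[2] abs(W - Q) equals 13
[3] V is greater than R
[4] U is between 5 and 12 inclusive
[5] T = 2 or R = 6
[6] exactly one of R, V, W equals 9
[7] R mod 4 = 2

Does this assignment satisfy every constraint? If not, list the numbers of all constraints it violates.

[1] values 4, 12, 6; Q = 12 is not <= R = 6  fails
[2] abs(1 - 12) = 11, not 13  fails
[3] V = 4, R = 6; 4 ≤ 6 (want >)  fails
[4] U = 9 lies in [5, 12]  holds
[5] T = 1 ≠ 2, but R = 6 = 6 (second disjunct)  holds
[6] R=6, V=4, W=1; 0 of them equal 9, not exactly one  fails
[7] 6 mod 4 = 2  holds

No — constraints 1, 2, 3, and 6 are not satisfied.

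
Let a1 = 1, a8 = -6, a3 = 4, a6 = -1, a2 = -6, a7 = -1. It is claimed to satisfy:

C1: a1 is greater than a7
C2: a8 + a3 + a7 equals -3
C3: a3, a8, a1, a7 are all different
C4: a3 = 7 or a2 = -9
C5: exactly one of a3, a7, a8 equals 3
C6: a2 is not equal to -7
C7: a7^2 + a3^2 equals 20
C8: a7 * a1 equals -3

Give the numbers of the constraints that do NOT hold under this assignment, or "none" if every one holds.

C1: a1 = 1, a7 = -1; 1 > -1  ✔
C2: a8 + a3 + a7 = -6 + 4 + (-1) = -3  ✔
C3: values 4, -6, 1, -1 are pairwise distinct  ✔
C4: a3 = 4 ≠ 7 and a2 = -6 ≠ -9; both disjuncts false  ✘
C5: a3=4, a7=-1, a8=-6; 0 of them equal 3, not exactly one  ✘
C6: a2 = -6, and -6 ≠ -7  ✔
C7: a7^2 + a3^2 = (-1)^2 + 4^2 = 1 + 16 = 17, not 20  ✘
C8: a7 * a1 = -1 * 1 = -1, not -3  ✘

No — constraints 4, 5, 7, and 8 are not satisfied.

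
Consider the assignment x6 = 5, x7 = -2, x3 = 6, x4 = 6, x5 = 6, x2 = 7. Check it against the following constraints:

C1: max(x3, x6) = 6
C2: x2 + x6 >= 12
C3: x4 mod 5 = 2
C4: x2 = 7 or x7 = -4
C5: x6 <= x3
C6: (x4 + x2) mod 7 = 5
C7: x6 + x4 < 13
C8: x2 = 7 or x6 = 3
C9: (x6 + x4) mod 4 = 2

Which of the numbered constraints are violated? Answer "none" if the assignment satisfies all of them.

C1: max(6, 5) = 6 — holds.
C2: x2 + x6 = 7 + 5 = 12; 12 ≥ 12 — holds.
C3: 6 mod 5 = 1, not 2 — fails.
C4: x2 = 7 = 7 (first disjunct) — holds.
C5: x6 = 5, x3 = 6; 5 ≤ 6 — holds.
C6: x4 + x2 = 13; 13 mod 7 = 6, not 5 — fails.
C7: x6 + x4 = 5 + 6 = 11; 11 < 13 — holds.
C8: x2 = 7 = 7 (first disjunct) — holds.
C9: x6 + x4 = 11; 11 mod 4 = 3, not 2 — fails.

Constraints 3, 6, 9 do not hold.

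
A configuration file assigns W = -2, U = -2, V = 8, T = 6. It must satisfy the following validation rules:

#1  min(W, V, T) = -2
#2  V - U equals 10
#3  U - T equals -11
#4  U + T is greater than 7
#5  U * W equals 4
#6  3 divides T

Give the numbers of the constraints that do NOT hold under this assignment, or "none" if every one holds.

#1 min(-2, 8, 6) = -2  yes
#2 V - U = 8 - (-2) = 10  yes
#3 U - T = -2 - 6 = -8, not -11  no
#4 U + T = -2 + 6 = 4; 4 ≤ 7, bound 7 not met  no
#5 U * W = -2 * (-2) = 4  yes
#6 6 / 3 = 2, so 3 divides 6  yes

Violated: 3 and 4.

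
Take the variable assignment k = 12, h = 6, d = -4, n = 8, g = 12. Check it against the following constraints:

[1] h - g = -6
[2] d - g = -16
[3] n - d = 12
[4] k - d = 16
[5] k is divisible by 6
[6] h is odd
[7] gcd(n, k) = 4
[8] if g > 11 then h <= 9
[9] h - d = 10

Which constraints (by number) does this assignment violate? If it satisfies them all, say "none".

Constraint 6 is violated.

[1] h - g = 6 - 12 = -6 — satisfied.
[2] d - g = -4 - 12 = -16 — satisfied.
[3] n - d = 8 - (-4) = 12 — satisfied.
[4] k - d = 12 - (-4) = 16 — satisfied.
[5] 12 / 6 = 2, so 6 divides 12 — satisfied.
[6] h = 6 is even — violated.
[7] gcd(8, 12) = 4 — satisfied.
[8] g = 12 > 11, so we need h ≤ 9; h = 6 ≤ 9 — satisfied.
[9] h - d = 6 - (-4) = 10 — satisfied.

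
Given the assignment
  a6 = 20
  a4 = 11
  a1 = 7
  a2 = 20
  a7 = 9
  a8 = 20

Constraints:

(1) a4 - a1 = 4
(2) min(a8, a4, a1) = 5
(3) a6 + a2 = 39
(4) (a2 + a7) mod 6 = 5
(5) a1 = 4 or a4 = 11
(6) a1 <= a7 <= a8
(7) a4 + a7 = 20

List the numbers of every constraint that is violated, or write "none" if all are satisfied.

(1) a4 - a1 = 11 - 7 = 4 — holds.
(2) min(20, 11, 7) = 7, not 5 — fails.
(3) a6 + a2 = 20 + 20 = 40, not 39 — fails.
(4) a2 + a7 = 29; 29 mod 6 = 5 — holds.
(5) a1 = 7 ≠ 4, but a4 = 11 = 11 (second disjunct) — holds.
(6) values 7 <= 9 <= 20 — holds.
(7) a4 + a7 = 11 + 9 = 20 — holds.

The assignment fails constraints 2 and 3.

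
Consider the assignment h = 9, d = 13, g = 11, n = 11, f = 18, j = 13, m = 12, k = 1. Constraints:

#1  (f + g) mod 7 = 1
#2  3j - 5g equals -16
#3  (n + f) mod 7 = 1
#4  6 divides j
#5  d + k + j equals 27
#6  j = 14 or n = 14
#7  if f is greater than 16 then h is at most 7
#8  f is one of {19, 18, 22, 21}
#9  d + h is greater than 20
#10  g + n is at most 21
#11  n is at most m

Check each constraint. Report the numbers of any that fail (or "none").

The assignment fails constraints 4, 6, 7, and 10.

#1 f + g = 29; 29 mod 7 = 1 — holds.
#2 3j - 5g = 3(13) - 5(11) = -16 — holds.
#3 n + f = 29; 29 mod 7 = 1 — holds.
#4 13 = 6*2 + 1, so 6 does not divide 13 — fails.
#5 d + k + j = 13 + 1 + 13 = 27 — holds.
#6 j = 13 ≠ 14 and n = 11 ≠ 14; both disjuncts false — fails.
#7 f = 18 > 16, so we need h ≤ 7; but h = 9 > 7 — fails.
#8 f = 18 is in {19, 18, 22, 21} — holds.
#9 d + h = 13 + 9 = 22; 22 > 20 — holds.
#10 g + n = 11 + 11 = 22; 22 > 21, bound 21 not met — fails.
#11 n = 11, m = 12; 11 ≤ 12 — holds.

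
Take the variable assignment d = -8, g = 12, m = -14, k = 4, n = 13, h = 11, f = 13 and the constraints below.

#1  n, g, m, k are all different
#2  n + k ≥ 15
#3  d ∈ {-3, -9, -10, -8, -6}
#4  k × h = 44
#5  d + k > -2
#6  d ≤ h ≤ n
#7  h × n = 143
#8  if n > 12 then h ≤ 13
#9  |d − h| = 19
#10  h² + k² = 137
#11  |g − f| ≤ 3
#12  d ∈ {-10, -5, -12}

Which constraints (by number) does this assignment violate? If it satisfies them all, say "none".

Violated: 5 and 12.

#1 values 13, 12, -14, 4 are pairwise distinct  OK
#2 n + k = 13 + 4 = 17; 17 ≥ 15  OK
#3 d = -8 is in {-3, -9, -10, -8, -6}  OK
#4 k × h = 4 × 11 = 44  OK
#5 d + k = -8 + 4 = -4; -4 ≤ -2, bound -2 not met  FAIL
#6 values -8 ≤ 11 ≤ 13  OK
#7 h × n = 11 × 13 = 143  OK
#8 n = 13 > 12, so we need h ≤ 13; h = 11 ≤ 13  OK
#9 |-8 − 11| = 19  OK
#10 h² + k² = 11² + 4² = 121 + 16 = 137  OK
#11 |12 − 13| = 1; 1 ≤ 3  OK
#12 d = -8 is not in {-10, -5, -12}  FAIL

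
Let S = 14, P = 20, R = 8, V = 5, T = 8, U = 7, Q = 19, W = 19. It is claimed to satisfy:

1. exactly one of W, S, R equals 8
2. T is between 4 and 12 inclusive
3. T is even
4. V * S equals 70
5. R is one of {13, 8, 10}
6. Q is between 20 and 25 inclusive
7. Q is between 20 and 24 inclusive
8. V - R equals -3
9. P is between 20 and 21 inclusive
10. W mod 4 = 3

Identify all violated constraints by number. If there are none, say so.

Constraints 6, 7 do not hold.

1. W=19, S=14, R=8; 1 of them equals 8 — holds.
2. T = 8 lies in [4, 12] — holds.
3. T = 8 is even — holds.
4. V * S = 5 * 14 = 70 — holds.
5. R = 8 is in {13, 8, 10} — holds.
6. Q = 19 is outside [20, 25] — does not hold.
7. Q = 19 is outside [20, 24] — does not hold.
8. V - R = 5 - 8 = -3 — holds.
9. P = 20 lies in [20, 21] — holds.
10. 19 mod 4 = 3 — holds.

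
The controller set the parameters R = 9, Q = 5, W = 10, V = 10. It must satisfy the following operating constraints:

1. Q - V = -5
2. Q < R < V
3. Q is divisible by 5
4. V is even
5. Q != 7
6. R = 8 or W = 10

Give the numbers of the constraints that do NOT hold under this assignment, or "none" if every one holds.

None — every constraint holds.

1. Q - V = 5 - 10 = -5  holds
2. values 5 < 9 < 10  holds
3. 5 / 5 = 1, so 5 divides 5  holds
4. V = 10 is even  holds
5. Q = 5, and 5 ≠ 7  holds
6. R = 9 ≠ 8, but W = 10 = 10 (second disjunct)  holds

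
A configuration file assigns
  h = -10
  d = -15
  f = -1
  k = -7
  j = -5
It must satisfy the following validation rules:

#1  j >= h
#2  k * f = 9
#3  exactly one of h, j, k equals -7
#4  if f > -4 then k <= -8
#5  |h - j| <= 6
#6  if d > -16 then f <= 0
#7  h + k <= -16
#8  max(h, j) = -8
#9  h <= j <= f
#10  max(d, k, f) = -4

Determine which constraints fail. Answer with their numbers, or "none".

#1 j = -5, h = -10; -5 ≥ -10  ✔
#2 k * f = -7 * (-1) = 7, not 9  ✘
#3 h=-10, j=-5, k=-7; 1 of them equals -7  ✔
#4 f = -1 > -4, so we need k ≤ -8; but k = -7 > -8  ✘
#5 |-10 - (-5)| = 5; 5 ≤ 6  ✔
#6 d = -15 > -16, so we need f ≤ 0; f = -1 ≤ 0  ✔
#7 h + k = -10 + (-7) = -17; -17 ≤ -16  ✔
#8 max(-10, -5) = -5, not -8  ✘
#9 values -10 <= -5 <= -1  ✔
#10 max(-15, -7, -1) = -1, not -4  ✘

The assignment fails constraints 2, 4, 8, and 10.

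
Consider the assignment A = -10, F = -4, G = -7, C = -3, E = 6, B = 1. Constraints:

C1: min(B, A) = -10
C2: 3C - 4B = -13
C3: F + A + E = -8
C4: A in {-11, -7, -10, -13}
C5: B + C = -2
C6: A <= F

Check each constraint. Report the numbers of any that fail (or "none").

All constraints are satisfied.

C1: min(1, -10) = -10 — satisfied.
C2: 3C - 4B = 3(-3) - 4(1) = -13 — satisfied.
C3: F + A + E = -4 + (-10) + 6 = -8 — satisfied.
C4: A = -10 is in {-11, -7, -10, -13} — satisfied.
C5: B + C = 1 + (-3) = -2 — satisfied.
C6: A = -10, F = -4; -10 ≤ -4 — satisfied.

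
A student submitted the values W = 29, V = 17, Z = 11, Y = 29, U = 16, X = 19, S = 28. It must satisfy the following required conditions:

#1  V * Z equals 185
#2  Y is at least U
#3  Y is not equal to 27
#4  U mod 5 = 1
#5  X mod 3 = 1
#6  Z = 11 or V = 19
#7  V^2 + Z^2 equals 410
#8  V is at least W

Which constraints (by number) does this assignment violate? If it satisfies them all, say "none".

#1 V * Z = 17 * 11 = 187, not 185 — does not hold.
#2 Y = 29, U = 16; 29 ≥ 16 — holds.
#3 Y = 29, and 29 ≠ 27 — holds.
#4 16 mod 5 = 1 — holds.
#5 19 mod 3 = 1 — holds.
#6 Z = 11 = 11 (first disjunct) — holds.
#7 V^2 + Z^2 = 17^2 + 11^2 = 289 + 121 = 410 — holds.
#8 V = 17, W = 29; 17 < 29 (want ≥) — does not hold.

Constraints 1, 8 are violated.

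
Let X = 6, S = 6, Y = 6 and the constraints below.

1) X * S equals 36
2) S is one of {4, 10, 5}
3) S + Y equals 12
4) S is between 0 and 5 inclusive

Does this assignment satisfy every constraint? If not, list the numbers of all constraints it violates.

The assignment fails constraints 2 and 4.

1) X * S = 6 * 6 = 36  OK
2) S = 6 is not in {4, 10, 5}  FAIL
3) S + Y = 6 + 6 = 12  OK
4) S = 6 is outside [0, 5]  FAIL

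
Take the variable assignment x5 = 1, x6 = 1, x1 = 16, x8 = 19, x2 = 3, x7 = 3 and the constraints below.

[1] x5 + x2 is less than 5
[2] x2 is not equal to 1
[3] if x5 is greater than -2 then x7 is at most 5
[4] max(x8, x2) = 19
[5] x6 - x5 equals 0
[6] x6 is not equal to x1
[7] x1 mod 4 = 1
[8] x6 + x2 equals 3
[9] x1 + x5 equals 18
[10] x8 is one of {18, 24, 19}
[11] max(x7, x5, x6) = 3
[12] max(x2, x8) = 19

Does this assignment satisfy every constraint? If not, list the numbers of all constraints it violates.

Constraints 7, 8, 9 do not hold.

[1] x5 + x2 = 1 + 3 = 4; 4 < 5  true
[2] x2 = 3, and 3 ≠ 1  true
[3] x5 = 1 > -2, so we need x7 ≤ 5; x7 = 3 ≤ 5  true
[4] max(19, 3) = 19  true
[5] x6 - x5 = 1 - 1 = 0  true
[6] x6 = 1, x1 = 16; distinct  true
[7] 16 mod 4 = 0, not 1  false
[8] x6 + x2 = 1 + 3 = 4, not 3  false
[9] x1 + x5 = 16 + 1 = 17, not 18  false
[10] x8 = 19 is in {18, 24, 19}  true
[11] max(3, 1, 1) = 3  true
[12] max(3, 19) = 19  true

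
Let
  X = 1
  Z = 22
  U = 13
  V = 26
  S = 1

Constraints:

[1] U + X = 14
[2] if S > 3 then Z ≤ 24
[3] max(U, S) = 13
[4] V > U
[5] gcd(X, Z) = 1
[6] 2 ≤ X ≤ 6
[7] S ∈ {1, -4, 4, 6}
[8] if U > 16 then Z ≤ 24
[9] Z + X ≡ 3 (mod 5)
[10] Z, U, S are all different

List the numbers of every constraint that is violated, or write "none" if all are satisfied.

[1] U + X = 13 + 1 = 14  yes
[2] S = 1, not > 3; antecedent false, conditional vacuously true  yes
[3] max(13, 1) = 13  yes
[4] V = 26, U = 13; 26 > 13  yes
[5] gcd(1, 22) = 1  yes
[6] X = 1 is outside [2, 6]  no
[7] S = 1 is in {1, -4, 4, 6}  yes
[8] U = 13, not > 16; antecedent false, conditional vacuously true  yes
[9] Z + X = 23; 23 mod 5 = 3  yes
[10] values 22, 13, 1 are pairwise distinct  yes

The assignment fails constraint 6.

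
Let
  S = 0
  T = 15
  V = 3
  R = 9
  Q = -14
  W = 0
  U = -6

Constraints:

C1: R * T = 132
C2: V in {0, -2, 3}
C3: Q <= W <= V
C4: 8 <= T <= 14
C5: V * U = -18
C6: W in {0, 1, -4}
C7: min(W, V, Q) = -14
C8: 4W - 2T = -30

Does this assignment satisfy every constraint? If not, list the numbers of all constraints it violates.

C1: R * T = 9 * 15 = 135, not 132 — violated.
C2: V = 3 is in {0, -2, 3} — OK.
C3: values -14 <= 0 <= 3 — OK.
C4: T = 15 is outside [8, 14] — violated.
C5: V * U = 3 * (-6) = -18 — OK.
C6: W = 0 is in {0, 1, -4} — OK.
C7: min(0, 3, -14) = -14 — OK.
C8: 4W - 2T = 4(0) - 2(15) = -30 — OK.

Violated: 1 and 4.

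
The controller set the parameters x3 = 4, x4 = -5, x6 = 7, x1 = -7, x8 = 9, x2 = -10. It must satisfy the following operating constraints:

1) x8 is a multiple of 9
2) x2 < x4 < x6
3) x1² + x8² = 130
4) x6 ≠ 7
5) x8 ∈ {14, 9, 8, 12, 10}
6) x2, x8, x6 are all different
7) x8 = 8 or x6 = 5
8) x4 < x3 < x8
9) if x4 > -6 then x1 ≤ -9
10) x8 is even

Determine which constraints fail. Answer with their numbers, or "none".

1) 9 / 9 = 1, so 9 divides 9  holds
2) values -10 < -5 < 7  holds
3) x1² + x8² = (-7)² + 9² = 49 + 81 = 130  holds
4) x6 = 7, but 7 is required to differ  fails
5) x8 = 9 is in {14, 9, 8, 12, 10}  holds
6) values -10, 9, 7 are pairwise distinct  holds
7) x8 = 9 ≠ 8 and x6 = 7 ≠ 5; both disjuncts false  fails
8) values -5 < 4 < 9  holds
9) x4 = -5 > -6, so we need x1 ≤ -9; but x1 = -7 > -9  fails
10) x8 = 9 is odd  fails

Violated: 4, 7, 9, and 10.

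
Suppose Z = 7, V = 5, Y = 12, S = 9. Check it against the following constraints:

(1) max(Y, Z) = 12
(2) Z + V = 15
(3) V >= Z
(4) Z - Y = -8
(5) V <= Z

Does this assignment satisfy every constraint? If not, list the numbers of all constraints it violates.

Constraints 2, 3, 4 do not hold.

(1) max(12, 7) = 12 — holds.
(2) Z + V = 7 + 5 = 12, not 15 — does not hold.
(3) V = 5, Z = 7; 5 < 7 (want ≥) — does not hold.
(4) Z - Y = 7 - 12 = -5, not -8 — does not hold.
(5) V = 5, Z = 7; 5 ≤ 7 — holds.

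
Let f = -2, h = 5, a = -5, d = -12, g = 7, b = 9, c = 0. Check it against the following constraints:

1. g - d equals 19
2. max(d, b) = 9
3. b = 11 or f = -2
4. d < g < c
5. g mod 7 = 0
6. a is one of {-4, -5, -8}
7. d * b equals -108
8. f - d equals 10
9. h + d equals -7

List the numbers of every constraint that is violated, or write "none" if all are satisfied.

Constraint 4 is violated.

1. g - d = 7 - (-12) = 19 — satisfied.
2. max(-12, 9) = 9 — satisfied.
3. b = 9 ≠ 11, but f = -2 = -2 (second disjunct) — satisfied.
4. values -12, 7, 0; g = 7 is not < c = 0 — violated.
5. 7 mod 7 = 0 — satisfied.
6. a = -5 is in {-4, -5, -8} — satisfied.
7. d * b = -12 * 9 = -108 — satisfied.
8. f - d = -2 - (-12) = 10 — satisfied.
9. h + d = 5 + (-12) = -7 — satisfied.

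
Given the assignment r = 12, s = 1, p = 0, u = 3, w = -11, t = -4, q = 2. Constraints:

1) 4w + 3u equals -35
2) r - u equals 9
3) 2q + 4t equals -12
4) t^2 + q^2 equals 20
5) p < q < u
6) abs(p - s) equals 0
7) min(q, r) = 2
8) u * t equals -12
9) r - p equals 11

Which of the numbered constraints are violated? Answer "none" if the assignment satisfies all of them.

1) 4w + 3u = 4(-11) + 3(3) = -35 — holds.
2) r - u = 12 - 3 = 9 — holds.
3) 2q + 4t = 2(2) + 4(-4) = -12 — holds.
4) t^2 + q^2 = (-4)^2 + 2^2 = 16 + 4 = 20 — holds.
5) values 0 < 2 < 3 — holds.
6) abs(0 - 1) = 1, not 0 — fails.
7) min(2, 12) = 2 — holds.
8) u * t = 3 * (-4) = -12 — holds.
9) r - p = 12 - 0 = 12, not 11 — fails.

No — constraints 6 and 9 are not satisfied.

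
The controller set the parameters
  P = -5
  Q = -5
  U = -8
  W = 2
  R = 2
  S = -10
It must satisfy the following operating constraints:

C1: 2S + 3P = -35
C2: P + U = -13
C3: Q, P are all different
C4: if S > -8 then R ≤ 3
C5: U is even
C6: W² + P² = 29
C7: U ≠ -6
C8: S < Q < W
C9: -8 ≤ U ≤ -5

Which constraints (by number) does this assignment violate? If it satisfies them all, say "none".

The assignment fails constraint 3.

C1: 2S + 3P = 2(-10) + 3(-5) = -35  ✔
C2: P + U = -5 + (-8) = -13  ✔
C3: Q = P = -5, not all different  ✘
C4: S = -10, not > -8; antecedent false, conditional vacuously true  ✔
C5: U = -8 is even  ✔
C6: W² + P² = 2² + (-5)² = 4 + 25 = 29  ✔
C7: U = -8, and -8 ≠ -6  ✔
C8: values -10 < -5 < 2  ✔
C9: U = -8 lies in [-8, -5]  ✔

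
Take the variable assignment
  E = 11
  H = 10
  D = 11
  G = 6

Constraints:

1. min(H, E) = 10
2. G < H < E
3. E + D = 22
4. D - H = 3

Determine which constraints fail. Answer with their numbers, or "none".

Violated: 4.

1. min(10, 11) = 10 — holds.
2. values 6 < 10 < 11 — holds.
3. E + D = 11 + 11 = 22 — holds.
4. D - H = 11 - 10 = 1, not 3 — fails.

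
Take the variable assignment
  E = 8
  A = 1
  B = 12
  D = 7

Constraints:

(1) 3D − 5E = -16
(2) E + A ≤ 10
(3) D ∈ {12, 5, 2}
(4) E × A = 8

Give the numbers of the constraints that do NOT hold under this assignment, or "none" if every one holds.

(1) 3D − 5E = 3(7) − 5(8) = -19, not -16 — fails.
(2) E + A = 8 + 1 = 9; 9 ≤ 10 — holds.
(3) D = 7 is not in {12, 5, 2} — fails.
(4) E × A = 8 × 1 = 8 — holds.

Constraints 1 and 3 are violated.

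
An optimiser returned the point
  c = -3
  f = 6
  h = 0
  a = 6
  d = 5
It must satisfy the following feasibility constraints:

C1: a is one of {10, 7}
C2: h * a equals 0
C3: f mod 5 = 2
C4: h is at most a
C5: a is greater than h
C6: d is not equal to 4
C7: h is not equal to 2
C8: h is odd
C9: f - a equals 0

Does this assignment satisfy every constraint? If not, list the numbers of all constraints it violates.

Constraints 1, 3, and 8 do not hold.

C1: a = 6 is not in {10, 7}  false
C2: h * a = 0 * 6 = 0  true
C3: 6 mod 5 = 1, not 2  false
C4: h = 0, a = 6; 0 ≤ 6  true
C5: a = 6, h = 0; 6 > 0  true
C6: d = 5, and 5 ≠ 4  true
C7: h = 0, and 0 ≠ 2  true
C8: h = 0 is even  false
C9: f - a = 6 - 6 = 0  true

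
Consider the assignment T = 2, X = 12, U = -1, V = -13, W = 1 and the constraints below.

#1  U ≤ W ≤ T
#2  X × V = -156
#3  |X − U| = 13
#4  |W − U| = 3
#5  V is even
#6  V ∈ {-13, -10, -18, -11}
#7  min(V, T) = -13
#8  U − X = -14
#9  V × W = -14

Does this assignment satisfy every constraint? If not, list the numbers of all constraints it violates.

The assignment fails constraints 4, 5, 8, and 9.

#1 values -1 ≤ 1 ≤ 2 — holds.
#2 X × V = 12 × (-13) = -156 — holds.
#3 |12 − (-1)| = 13 — holds.
#4 |1 − (-1)| = 2, not 3 — does not hold.
#5 V = -13 is odd — does not hold.
#6 V = -13 is in {-13, -10, -18, -11} — holds.
#7 min(-13, 2) = -13 — holds.
#8 U − X = -1 − 12 = -13, not -14 — does not hold.
#9 V × W = -13 × 1 = -13, not -14 — does not hold.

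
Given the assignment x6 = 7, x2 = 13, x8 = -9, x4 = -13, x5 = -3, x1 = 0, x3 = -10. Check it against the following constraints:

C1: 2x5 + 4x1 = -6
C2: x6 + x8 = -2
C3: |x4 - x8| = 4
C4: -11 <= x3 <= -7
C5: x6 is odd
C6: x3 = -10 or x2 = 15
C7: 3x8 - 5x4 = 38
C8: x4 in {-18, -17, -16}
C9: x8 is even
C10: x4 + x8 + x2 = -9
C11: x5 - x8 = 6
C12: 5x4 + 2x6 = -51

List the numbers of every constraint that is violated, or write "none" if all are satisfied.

Constraints 8 and 9 are violated.

C1: 2x5 + 4x1 = 2(-3) + 4(0) = -6 — OK.
C2: x6 + x8 = 7 + (-9) = -2 — OK.
C3: |-13 - (-9)| = 4 — OK.
C4: x3 = -10 lies in [-11, -7] — OK.
C5: x6 = 7 is odd — OK.
C6: x3 = -10 = -10 (first disjunct) — OK.
C7: 3x8 - 5x4 = 3(-9) - 5(-13) = 38 — OK.
C8: x4 = -13 is not in {-18, -17, -16} — violated.
C9: x8 = -9 is odd — violated.
C10: x4 + x8 + x2 = -13 + (-9) + 13 = -9 — OK.
C11: x5 - x8 = -3 - (-9) = 6 — OK.
C12: 5x4 + 2x6 = 5(-13) + 2(7) = -51 — OK.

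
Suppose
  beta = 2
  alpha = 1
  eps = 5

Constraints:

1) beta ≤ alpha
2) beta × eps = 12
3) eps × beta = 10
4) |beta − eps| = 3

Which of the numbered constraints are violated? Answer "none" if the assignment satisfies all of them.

Constraints 1 and 2 do not hold.

1) beta = 2, alpha = 1; 2 > 1 (want ≤)  FAIL
2) beta × eps = 2 × 5 = 10, not 12  FAIL
3) eps × beta = 5 × 2 = 10  OK
4) |2 − 5| = 3  OK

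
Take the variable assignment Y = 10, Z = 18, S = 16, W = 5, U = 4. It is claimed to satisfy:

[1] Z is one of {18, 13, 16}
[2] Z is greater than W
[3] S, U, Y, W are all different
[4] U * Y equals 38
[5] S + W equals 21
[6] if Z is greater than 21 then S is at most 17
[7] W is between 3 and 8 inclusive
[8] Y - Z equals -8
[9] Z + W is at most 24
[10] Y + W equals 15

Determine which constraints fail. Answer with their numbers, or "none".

[1] Z = 18 is in {18, 13, 16} — OK.
[2] Z = 18, W = 5; 18 > 5 — OK.
[3] values 16, 4, 10, 5 are pairwise distinct — OK.
[4] U * Y = 4 * 10 = 40, not 38 — violated.
[5] S + W = 16 + 5 = 21 — OK.
[6] Z = 18, not > 21; antecedent false, conditional vacuously true — OK.
[7] W = 5 lies in [3, 8] — OK.
[8] Y - Z = 10 - 18 = -8 — OK.
[9] Z + W = 18 + 5 = 23; 23 ≤ 24 — OK.
[10] Y + W = 10 + 5 = 15 — OK.

Constraint 4 does not hold.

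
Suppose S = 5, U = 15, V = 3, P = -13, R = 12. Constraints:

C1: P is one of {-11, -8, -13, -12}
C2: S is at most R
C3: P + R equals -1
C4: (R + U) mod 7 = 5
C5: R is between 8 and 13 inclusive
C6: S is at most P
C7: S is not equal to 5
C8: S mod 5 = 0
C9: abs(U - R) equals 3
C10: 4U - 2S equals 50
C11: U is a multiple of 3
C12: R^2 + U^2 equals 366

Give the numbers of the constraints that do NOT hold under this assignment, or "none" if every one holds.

Violated: 4, 6, 7, and 12.

C1: P = -13 is in {-11, -8, -13, -12}  holds
C2: S = 5, R = 12; 5 ≤ 12  holds
C3: P + R = -13 + 12 = -1  holds
C4: R + U = 27; 27 mod 7 = 6, not 5  fails
C5: R = 12 lies in [8, 13]  holds
C6: S = 5, P = -13; 5 > -13 (want ≤)  fails
C7: S = 5, but 5 is required to differ  fails
C8: 5 mod 5 = 0  holds
C9: abs(15 - 12) = 3  holds
C10: 4U - 2S = 4(15) - 2(5) = 50  holds
C11: 15 / 3 = 5, so 3 divides 15  holds
C12: R^2 + U^2 = 12^2 + 15^2 = 144 + 225 = 369, not 366  fails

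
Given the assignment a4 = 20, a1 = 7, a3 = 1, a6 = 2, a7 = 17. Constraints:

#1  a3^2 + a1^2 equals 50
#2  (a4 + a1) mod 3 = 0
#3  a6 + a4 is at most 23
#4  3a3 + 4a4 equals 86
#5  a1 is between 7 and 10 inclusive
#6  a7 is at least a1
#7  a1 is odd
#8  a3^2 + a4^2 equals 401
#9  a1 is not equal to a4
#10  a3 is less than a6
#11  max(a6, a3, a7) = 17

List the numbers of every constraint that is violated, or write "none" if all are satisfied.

The assignment fails constraint 4.

#1 a3^2 + a1^2 = 1^2 + 7^2 = 1 + 49 = 50 — holds.
#2 a4 + a1 = 27; 27 mod 3 = 0 — holds.
#3 a6 + a4 = 2 + 20 = 22; 22 ≤ 23 — holds.
#4 3a3 + 4a4 = 3(1) + 4(20) = 83, not 86 — does not hold.
#5 a1 = 7 lies in [7, 10] — holds.
#6 a7 = 17, a1 = 7; 17 ≥ 7 — holds.
#7 a1 = 7 is odd — holds.
#8 a3^2 + a4^2 = 1^2 + 20^2 = 1 + 400 = 401 — holds.
#9 a1 = 7, a4 = 20; distinct — holds.
#10 a3 = 1, a6 = 2; 1 < 2 — holds.
#11 max(2, 1, 17) = 17 — holds.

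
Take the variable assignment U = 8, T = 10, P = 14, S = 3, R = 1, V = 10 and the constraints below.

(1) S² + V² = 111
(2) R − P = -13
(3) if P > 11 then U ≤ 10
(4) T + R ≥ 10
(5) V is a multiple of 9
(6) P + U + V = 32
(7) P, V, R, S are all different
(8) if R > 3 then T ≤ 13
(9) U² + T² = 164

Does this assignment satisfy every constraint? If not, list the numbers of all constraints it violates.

(1) S² + V² = 3² + 10² = 9 + 100 = 109, not 111 — violated.
(2) R − P = 1 − 14 = -13 — satisfied.
(3) P = 14 > 11, so we need U ≤ 10; U = 8 ≤ 10 — satisfied.
(4) T + R = 10 + 1 = 11; 11 ≥ 10 — satisfied.
(5) 10 = 9×1 + 1, so 9 does not divide 10 — violated.
(6) P + U + V = 14 + 8 + 10 = 32 — satisfied.
(7) values 14, 10, 1, 3 are pairwise distinct — satisfied.
(8) R = 1, not > 3; antecedent false, conditional vacuously true — satisfied.
(9) U² + T² = 8² + 10² = 64 + 100 = 164 — satisfied.

Constraints 1 and 5 do not hold.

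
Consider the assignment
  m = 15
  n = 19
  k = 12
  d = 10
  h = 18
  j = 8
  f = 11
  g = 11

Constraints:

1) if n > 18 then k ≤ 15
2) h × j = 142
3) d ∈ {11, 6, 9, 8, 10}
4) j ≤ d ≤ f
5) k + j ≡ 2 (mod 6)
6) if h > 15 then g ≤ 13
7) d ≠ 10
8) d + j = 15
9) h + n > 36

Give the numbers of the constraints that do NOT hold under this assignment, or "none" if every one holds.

1) n = 19 > 18, so we need k ≤ 15; k = 12 ≤ 15 — OK.
2) h × j = 18 × 8 = 144, not 142 — violated.
3) d = 10 is in {11, 6, 9, 8, 10} — OK.
4) values 8 ≤ 10 ≤ 11 — OK.
5) k + j = 20; 20 mod 6 = 2 — OK.
6) h = 18 > 15, so we need g ≤ 13; g = 11 ≤ 13 — OK.
7) d = 10, but 10 is required to differ — violated.
8) d + j = 10 + 8 = 18, not 15 — violated.
9) h + n = 18 + 19 = 37; 37 > 36 — OK.

The assignment fails constraints 2, 7, and 8.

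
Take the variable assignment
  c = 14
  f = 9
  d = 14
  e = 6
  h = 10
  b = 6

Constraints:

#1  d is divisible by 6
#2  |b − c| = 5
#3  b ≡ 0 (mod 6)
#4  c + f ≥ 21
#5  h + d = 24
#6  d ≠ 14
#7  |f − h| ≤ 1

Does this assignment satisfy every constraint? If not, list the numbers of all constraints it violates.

Constraints 1, 2, and 6 do not hold.

#1 14 = 6×2 + 2, so 6 does not divide 14 — violated.
#2 |6 − 14| = 8, not 5 — violated.
#3 6 mod 6 = 0 — satisfied.
#4 c + f = 14 + 9 = 23; 23 ≥ 21 — satisfied.
#5 h + d = 10 + 14 = 24 — satisfied.
#6 d = 14, but 14 is required to differ — violated.
#7 |9 − 10| = 1; 1 ≤ 1 — satisfied.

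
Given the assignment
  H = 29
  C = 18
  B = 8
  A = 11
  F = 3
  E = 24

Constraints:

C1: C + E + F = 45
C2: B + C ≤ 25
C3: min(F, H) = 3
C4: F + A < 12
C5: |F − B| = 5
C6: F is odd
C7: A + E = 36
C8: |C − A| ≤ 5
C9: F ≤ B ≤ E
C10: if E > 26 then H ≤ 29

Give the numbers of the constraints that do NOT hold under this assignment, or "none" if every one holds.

C1: C + E + F = 18 + 24 + 3 = 45  yes
C2: B + C = 8 + 18 = 26; 26 > 25, bound 25 not met  no
C3: min(3, 29) = 3  yes
C4: F + A = 3 + 11 = 14; 14 ≥ 12, bound 12 not met  no
C5: |3 − 8| = 5  yes
C6: F = 3 is odd  yes
C7: A + E = 11 + 24 = 35, not 36  no
C8: |18 − 11| = 7; 7 > 5, exceeds bound 5  no
C9: values 3 ≤ 8 ≤ 24  yes
C10: E = 24, not > 26; antecedent false, conditional vacuously true  yes

Constraints 2, 4, 7, and 8 are violated.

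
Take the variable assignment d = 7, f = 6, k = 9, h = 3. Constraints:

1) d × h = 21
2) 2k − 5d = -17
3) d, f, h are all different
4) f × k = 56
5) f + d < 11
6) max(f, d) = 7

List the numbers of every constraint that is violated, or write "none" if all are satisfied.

The assignment fails constraints 4 and 5.

1) d × h = 7 × 3 = 21 — satisfied.
2) 2k − 5d = 2(9) − 5(7) = -17 — satisfied.
3) values 7, 6, 3 are pairwise distinct — satisfied.
4) f × k = 6 × 9 = 54, not 56 — violated.
5) f + d = 6 + 7 = 13; 13 ≥ 11, bound 11 not met — violated.
6) max(6, 7) = 7 — satisfied.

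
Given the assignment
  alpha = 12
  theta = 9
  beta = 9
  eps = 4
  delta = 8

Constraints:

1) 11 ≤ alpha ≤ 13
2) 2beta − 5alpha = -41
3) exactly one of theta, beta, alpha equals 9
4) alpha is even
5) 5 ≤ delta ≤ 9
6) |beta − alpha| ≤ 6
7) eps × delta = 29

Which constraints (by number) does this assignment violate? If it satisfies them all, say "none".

1) alpha = 12 lies in [11, 13]  ✔
2) 2beta − 5alpha = 2(9) − 5(12) = -42, not -41  ✘
3) theta=9, beta=9, alpha=12; 2 of them equal 9, not exactly one  ✘
4) alpha = 12 is even  ✔
5) delta = 8 lies in [5, 9]  ✔
6) |9 − 12| = 3; 3 ≤ 6  ✔
7) eps × delta = 4 × 8 = 32, not 29  ✘

Violated: 2, 3, 7.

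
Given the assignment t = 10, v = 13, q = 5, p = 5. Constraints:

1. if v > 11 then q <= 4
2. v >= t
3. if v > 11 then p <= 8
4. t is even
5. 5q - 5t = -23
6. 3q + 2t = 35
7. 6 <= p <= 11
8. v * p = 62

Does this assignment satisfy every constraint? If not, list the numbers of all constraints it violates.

1. v = 13 > 11, so we need q ≤ 4; but q = 5 > 4 — violated.
2. v = 13, t = 10; 13 ≥ 10 — OK.
3. v = 13 > 11, so we need p ≤ 8; p = 5 ≤ 8 — OK.
4. t = 10 is even — OK.
5. 5q - 5t = 5(5) - 5(10) = -25, not -23 — violated.
6. 3q + 2t = 3(5) + 2(10) = 35 — OK.
7. p = 5 is outside [6, 11] — violated.
8. v * p = 13 * 5 = 65, not 62 — violated.

No — constraints 1, 5, 7, and 8 are not satisfied.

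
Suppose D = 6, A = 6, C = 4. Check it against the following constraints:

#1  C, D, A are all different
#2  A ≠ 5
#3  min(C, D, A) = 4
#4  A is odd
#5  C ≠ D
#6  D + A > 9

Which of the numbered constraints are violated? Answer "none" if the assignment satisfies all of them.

#1 D = A = 6, not all different — violated.
#2 A = 6, and 6 ≠ 5 — OK.
#3 min(4, 6, 6) = 4 — OK.
#4 A = 6 is even — violated.
#5 C = 4, D = 6; distinct — OK.
#6 D + A = 6 + 6 = 12; 12 > 9 — OK.

Constraints 1 and 4 are violated.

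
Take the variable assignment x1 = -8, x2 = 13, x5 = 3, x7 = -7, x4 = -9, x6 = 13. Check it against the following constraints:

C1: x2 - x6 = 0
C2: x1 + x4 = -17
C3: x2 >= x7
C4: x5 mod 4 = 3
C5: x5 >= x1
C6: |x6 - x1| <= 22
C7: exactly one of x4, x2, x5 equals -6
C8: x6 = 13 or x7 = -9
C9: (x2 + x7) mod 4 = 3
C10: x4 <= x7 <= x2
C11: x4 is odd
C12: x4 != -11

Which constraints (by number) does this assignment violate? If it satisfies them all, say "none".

No — constraints 7, 9 are not satisfied.

C1: x2 - x6 = 13 - 13 = 0 — holds.
C2: x1 + x4 = -8 + (-9) = -17 — holds.
C3: x2 = 13, x7 = -7; 13 ≥ -7 — holds.
C4: 3 mod 4 = 3 — holds.
C5: x5 = 3, x1 = -8; 3 ≥ -8 — holds.
C6: |13 - (-8)| = 21; 21 ≤ 22 — holds.
C7: x4=-9, x2=13, x5=3; 0 of them equal -6, not exactly one — fails.
C8: x6 = 13 = 13 (first disjunct) — holds.
C9: x2 + x7 = 6; 6 mod 4 = 2, not 3 — fails.
C10: values -9 <= -7 <= 13 — holds.
C11: x4 = -9 is odd — holds.
C12: x4 = -9, and -9 ≠ -11 — holds.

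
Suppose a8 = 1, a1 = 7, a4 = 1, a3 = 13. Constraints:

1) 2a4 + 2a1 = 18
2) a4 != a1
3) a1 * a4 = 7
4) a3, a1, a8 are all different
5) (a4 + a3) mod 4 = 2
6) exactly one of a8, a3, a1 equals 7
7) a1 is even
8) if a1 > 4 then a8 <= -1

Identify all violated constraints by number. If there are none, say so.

1) 2a4 + 2a1 = 2(1) + 2(7) = 16, not 18 — violated.
2) a4 = 1, a1 = 7; distinct — OK.
3) a1 * a4 = 7 * 1 = 7 — OK.
4) values 13, 7, 1 are pairwise distinct — OK.
5) a4 + a3 = 14; 14 mod 4 = 2 — OK.
6) a8=1, a3=13, a1=7; 1 of them equals 7 — OK.
7) a1 = 7 is odd — violated.
8) a1 = 7 > 4, so we need a8 ≤ -1; but a8 = 1 > -1 — violated.

Constraints 1, 7, 8 are violated.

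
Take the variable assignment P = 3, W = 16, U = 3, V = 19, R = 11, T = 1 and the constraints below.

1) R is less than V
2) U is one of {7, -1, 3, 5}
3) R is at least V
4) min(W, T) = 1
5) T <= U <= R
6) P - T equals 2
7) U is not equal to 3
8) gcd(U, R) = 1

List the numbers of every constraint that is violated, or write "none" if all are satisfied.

1) R = 11, V = 19; 11 < 19 — OK.
2) U = 3 is in {7, -1, 3, 5} — OK.
3) R = 11, V = 19; 11 < 19 (want ≥) — violated.
4) min(16, 1) = 1 — OK.
5) values 1 <= 3 <= 11 — OK.
6) P - T = 3 - 1 = 2 — OK.
7) U = 3, but 3 is required to differ — violated.
8) gcd(3, 11) = 1 — OK.

Constraints 3, 7 are violated.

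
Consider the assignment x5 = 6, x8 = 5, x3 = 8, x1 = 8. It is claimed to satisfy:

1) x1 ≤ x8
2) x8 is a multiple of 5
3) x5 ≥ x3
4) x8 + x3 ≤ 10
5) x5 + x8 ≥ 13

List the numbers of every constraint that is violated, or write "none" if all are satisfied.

1) x1 = 8, x8 = 5; 8 > 5 (want ≤)  FAIL
2) 5 / 5 = 1, so 5 divides 5  OK
3) x5 = 6, x3 = 8; 6 < 8 (want ≥)  FAIL
4) x8 + x3 = 5 + 8 = 13; 13 > 10, bound 10 not met  FAIL
5) x5 + x8 = 6 + 5 = 11; 11 < 13, bound 13 not met  FAIL

Constraints 1, 3, 4, 5 are violated.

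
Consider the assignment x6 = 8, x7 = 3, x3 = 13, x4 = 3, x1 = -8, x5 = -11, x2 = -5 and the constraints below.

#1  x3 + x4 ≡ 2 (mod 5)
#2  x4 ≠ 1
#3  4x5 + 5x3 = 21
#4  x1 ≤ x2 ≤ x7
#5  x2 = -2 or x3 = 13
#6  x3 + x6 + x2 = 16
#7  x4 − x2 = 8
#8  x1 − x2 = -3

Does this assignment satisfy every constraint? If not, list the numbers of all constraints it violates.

The assignment fails constraint 1.

#1 x3 + x4 = 16; 16 mod 5 = 1, not 2 — fails.
#2 x4 = 3, and 3 ≠ 1 — holds.
#3 4x5 + 5x3 = 4(-11) + 5(13) = 21 — holds.
#4 values -8 ≤ -5 ≤ 3 — holds.
#5 x2 = -5 ≠ -2, but x3 = 13 = 13 (second disjunct) — holds.
#6 x3 + x6 + x2 = 13 + 8 + (-5) = 16 — holds.
#7 x4 − x2 = 3 − (-5) = 8 — holds.
#8 x1 − x2 = -8 − (-5) = -3 — holds.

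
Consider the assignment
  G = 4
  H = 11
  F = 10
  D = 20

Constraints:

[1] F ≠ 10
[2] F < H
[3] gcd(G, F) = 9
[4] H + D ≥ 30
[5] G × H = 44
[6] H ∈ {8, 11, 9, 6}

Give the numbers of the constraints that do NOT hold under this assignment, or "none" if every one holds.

Constraints 1, 3 are violated.

[1] F = 10, but 10 is required to differ — violated.
[2] F = 10, H = 11; 10 < 11 — satisfied.
[3] gcd(4, 10) = 2, not 9 — violated.
[4] H + D = 11 + 20 = 31; 31 ≥ 30 — satisfied.
[5] G × H = 4 × 11 = 44 — satisfied.
[6] H = 11 is in {8, 11, 9, 6} — satisfied.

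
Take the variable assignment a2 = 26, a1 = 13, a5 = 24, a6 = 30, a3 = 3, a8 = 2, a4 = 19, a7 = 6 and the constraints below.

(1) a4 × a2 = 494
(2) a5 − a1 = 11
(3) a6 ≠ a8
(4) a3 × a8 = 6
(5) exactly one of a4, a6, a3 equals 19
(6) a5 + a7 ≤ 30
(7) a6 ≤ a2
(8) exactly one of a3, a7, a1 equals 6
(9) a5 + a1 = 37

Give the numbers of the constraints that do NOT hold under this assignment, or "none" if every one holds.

(1) a4 × a2 = 19 × 26 = 494 — OK.
(2) a5 − a1 = 24 − 13 = 11 — OK.
(3) a6 = 30, a8 = 2; distinct — OK.
(4) a3 × a8 = 3 × 2 = 6 — OK.
(5) a4=19, a6=30, a3=3; 1 of them equals 19 — OK.
(6) a5 + a7 = 24 + 6 = 30; 30 ≤ 30 — OK.
(7) a6 = 30, a2 = 26; 30 > 26 (want ≤) — violated.
(8) a3=3, a7=6, a1=13; 1 of them equals 6 — OK.
(9) a5 + a1 = 24 + 13 = 37 — OK.

The assignment fails constraint 7.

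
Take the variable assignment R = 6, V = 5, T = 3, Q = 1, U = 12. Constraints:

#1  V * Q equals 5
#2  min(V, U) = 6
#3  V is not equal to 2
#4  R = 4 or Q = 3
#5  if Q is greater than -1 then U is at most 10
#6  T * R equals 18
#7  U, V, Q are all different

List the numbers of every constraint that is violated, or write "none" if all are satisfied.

#1 V * Q = 5 * 1 = 5  ✔
#2 min(5, 12) = 5, not 6  ✘
#3 V = 5, and 5 ≠ 2  ✔
#4 R = 6 ≠ 4 and Q = 1 ≠ 3; both disjuncts false  ✘
#5 Q = 1 > -1, so we need U ≤ 10; but U = 12 > 10  ✘
#6 T * R = 3 * 6 = 18  ✔
#7 values 12, 5, 1 are pairwise distinct  ✔

Violated: 2, 4, and 5.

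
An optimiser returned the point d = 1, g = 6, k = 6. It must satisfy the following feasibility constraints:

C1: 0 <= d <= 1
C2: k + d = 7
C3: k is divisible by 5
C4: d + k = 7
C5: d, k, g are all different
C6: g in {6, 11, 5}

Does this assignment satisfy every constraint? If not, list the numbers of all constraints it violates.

C1: d = 1 lies in [0, 1]  yes
C2: k + d = 6 + 1 = 7  yes
C3: 6 = 5*1 + 1, so 5 does not divide 6  no
C4: d + k = 1 + 6 = 7  yes
C5: k = g = 6, not all different  no
C6: g = 6 is in {6, 11, 5}  yes

The assignment fails constraints 3, 5.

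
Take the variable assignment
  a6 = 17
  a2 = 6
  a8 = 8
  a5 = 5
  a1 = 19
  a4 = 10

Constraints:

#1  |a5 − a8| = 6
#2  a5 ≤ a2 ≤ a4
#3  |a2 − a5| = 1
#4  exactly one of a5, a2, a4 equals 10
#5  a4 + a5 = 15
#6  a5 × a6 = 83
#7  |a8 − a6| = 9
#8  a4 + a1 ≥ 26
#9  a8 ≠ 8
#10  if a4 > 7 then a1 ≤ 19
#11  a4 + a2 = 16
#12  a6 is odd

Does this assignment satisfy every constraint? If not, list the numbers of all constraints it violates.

#1 |5 − 8| = 3, not 6  no
#2 values 5 ≤ 6 ≤ 10  yes
#3 |6 − 5| = 1  yes
#4 a5=5, a2=6, a4=10; 1 of them equals 10  yes
#5 a4 + a5 = 10 + 5 = 15  yes
#6 a5 × a6 = 5 × 17 = 85, not 83  no
#7 |8 − 17| = 9  yes
#8 a4 + a1 = 10 + 19 = 29; 29 ≥ 26  yes
#9 a8 = 8, but 8 is required to differ  no
#10 a4 = 10 > 7, so we need a1 ≤ 19; a1 = 19 ≤ 19  yes
#11 a4 + a2 = 10 + 6 = 16  yes
#12 a6 = 17 is odd  yes

The assignment fails constraints 1, 6, 9.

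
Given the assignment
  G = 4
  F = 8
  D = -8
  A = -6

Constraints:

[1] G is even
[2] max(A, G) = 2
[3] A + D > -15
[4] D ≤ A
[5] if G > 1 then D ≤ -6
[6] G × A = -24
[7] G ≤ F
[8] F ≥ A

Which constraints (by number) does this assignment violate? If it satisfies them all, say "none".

[1] G = 4 is even  yes
[2] max(-6, 4) = 4, not 2  no
[3] A + D = -6 + (-8) = -14; -14 > -15  yes
[4] D = -8, A = -6; -8 ≤ -6  yes
[5] G = 4 > 1, so we need D ≤ -6; D = -8 ≤ -6  yes
[6] G × A = 4 × (-6) = -24  yes
[7] G = 4, F = 8; 4 ≤ 8  yes
[8] F = 8, A = -6; 8 ≥ -6  yes

Violated: 2.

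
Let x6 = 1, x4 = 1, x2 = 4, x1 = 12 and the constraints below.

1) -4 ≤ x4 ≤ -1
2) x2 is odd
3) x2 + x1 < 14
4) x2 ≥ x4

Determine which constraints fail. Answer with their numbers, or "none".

No — constraints 1, 2, 3 are not satisfied.

1) x4 = 1 is outside [-4, -1]  false
2) x2 = 4 is even  false
3) x2 + x1 = 4 + 12 = 16; 16 ≥ 14, bound 14 not met  false
4) x2 = 4, x4 = 1; 4 ≥ 1  true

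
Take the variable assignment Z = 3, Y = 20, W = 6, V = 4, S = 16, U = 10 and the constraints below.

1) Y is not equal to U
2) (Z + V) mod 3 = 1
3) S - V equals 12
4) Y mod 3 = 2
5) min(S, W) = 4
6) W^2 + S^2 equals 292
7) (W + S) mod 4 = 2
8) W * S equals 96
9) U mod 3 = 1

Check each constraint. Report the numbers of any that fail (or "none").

1) Y = 20, U = 10; distinct  ✔
2) Z + V = 7; 7 mod 3 = 1  ✔
3) S - V = 16 - 4 = 12  ✔
4) 20 mod 3 = 2  ✔
5) min(16, 6) = 6, not 4  ✘
6) W^2 + S^2 = 6^2 + 16^2 = 36 + 256 = 292  ✔
7) W + S = 22; 22 mod 4 = 2  ✔
8) W * S = 6 * 16 = 96  ✔
9) 10 mod 3 = 1  ✔

Constraint 5 is violated.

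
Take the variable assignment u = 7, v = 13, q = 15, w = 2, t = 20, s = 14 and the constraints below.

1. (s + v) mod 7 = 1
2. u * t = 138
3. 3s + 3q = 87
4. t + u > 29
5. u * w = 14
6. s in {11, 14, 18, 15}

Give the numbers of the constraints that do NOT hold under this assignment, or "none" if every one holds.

No — constraints 1, 2, and 4 are not satisfied.

1. s + v = 27; 27 mod 7 = 6, not 1 — violated.
2. u * t = 7 * 20 = 140, not 138 — violated.
3. 3s + 3q = 3(14) + 3(15) = 87 — satisfied.
4. t + u = 20 + 7 = 27; 27 ≤ 29, bound 29 not met — violated.
5. u * w = 7 * 2 = 14 — satisfied.
6. s = 14 is in {11, 14, 18, 15} — satisfied.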